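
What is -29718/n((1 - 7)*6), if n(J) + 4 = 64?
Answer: -4953/10 ≈ -495.30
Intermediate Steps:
n(J) = 60 (n(J) = -4 + 64 = 60)
-29718/n((1 - 7)*6) = -29718/60 = -29718*1/60 = -4953/10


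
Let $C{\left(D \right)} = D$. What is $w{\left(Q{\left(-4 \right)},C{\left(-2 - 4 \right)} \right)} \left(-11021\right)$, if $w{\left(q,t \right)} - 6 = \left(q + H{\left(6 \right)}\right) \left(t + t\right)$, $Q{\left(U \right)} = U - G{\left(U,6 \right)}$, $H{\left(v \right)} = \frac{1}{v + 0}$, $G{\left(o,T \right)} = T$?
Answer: $-1366604$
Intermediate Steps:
$H{\left(v \right)} = \frac{1}{v}$
$Q{\left(U \right)} = -6 + U$ ($Q{\left(U \right)} = U - 6 = -6 + U$)
$w{\left(q,t \right)} = 6 + 2 t \left(\frac{1}{6} + q\right)$ ($w{\left(q,t \right)} = 6 + \left(q + \frac{1}{6}\right) \left(t + t\right) = 6 + \left(q + \frac{1}{6}\right) 2 t = 6 + \left(\frac{1}{6} + q\right) 2 t = 6 + 2 t \left(\frac{1}{6} + q\right)$)
$w{\left(Q{\left(-4 \right)},C{\left(-2 - 4 \right)} \right)} \left(-11021\right) = \left(6 + \frac{-2 - 4}{3} + 2 \left(-6 - 4\right) \left(-2 - 4\right)\right) \left(-11021\right) = \left(6 + \frac{1}{3} \left(-6\right) + 2 \left(-10\right) \left(-6\right)\right) \left(-11021\right) = \left(6 - 2 + 120\right) \left(-11021\right) = 124 \left(-11021\right) = -1366604$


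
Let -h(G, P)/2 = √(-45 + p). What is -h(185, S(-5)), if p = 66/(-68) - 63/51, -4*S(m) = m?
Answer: I*√54570/17 ≈ 13.741*I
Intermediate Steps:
S(m) = -m/4
p = -75/34 (p = 66*(-1/68) - 63*1/51 = -33/34 - 21/17 = -75/34 ≈ -2.2059)
h(G, P) = -I*√54570/17 (h(G, P) = -2*√(-45 - 75/34) = -I*√54570/17)
-h(185, S(-5)) = -(-1)*I*√54570/17 = I*√54570/17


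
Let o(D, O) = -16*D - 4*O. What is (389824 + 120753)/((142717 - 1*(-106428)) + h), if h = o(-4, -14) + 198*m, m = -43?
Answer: 510577/240751 ≈ 2.1208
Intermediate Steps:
h = -8394 (h = (-16*(-4) - 4*(-14)) + 198*(-43) = (64 + 56) - 8514 = 120 - 8514 = -8394)
(389824 + 120753)/((142717 - 1*(-106428)) + h) = (389824 + 120753)/((142717 - 1*(-106428)) - 8394) = 510577/((142717 + 106428) - 8394) = 510577/(249145 - 8394) = 510577/240751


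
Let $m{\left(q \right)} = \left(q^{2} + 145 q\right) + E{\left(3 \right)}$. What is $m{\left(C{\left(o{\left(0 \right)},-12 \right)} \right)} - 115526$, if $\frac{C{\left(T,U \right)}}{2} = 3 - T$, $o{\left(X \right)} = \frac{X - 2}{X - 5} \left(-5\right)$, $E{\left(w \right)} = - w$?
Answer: $-113979$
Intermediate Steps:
$o{\left(X \right)} = - \frac{5 \left(-2 + X\right)}{-5 + X}$ ($o{\left(X \right)} = \frac{-2 + X}{-5 + X} \left(-5\right) = - \frac{5 \left(-2 + X\right)}{-5 + X}$)
$C{\left(T,U \right)} = 6 - 2 T$ ($C{\left(T,U \right)} = 2 \left(3 - T\right) = 6 - 2 T$)
$m{\left(q \right)} = -3 + q^{2} + 145 q$ ($m{\left(q \right)} = \left(q^{2} + 145 q\right) - 3 = -3 + q^{2} + 145 q$)
$m{\left(C{\left(o{\left(0 \right)},-12 \right)} \right)} - 115526 = \left(-3 + \left(6 - 2 \frac{5 \left(2 - 0\right)}{-5 + 0}\right)^{2} + 145 \left(6 - 2 \frac{5 \left(2 - 0\right)}{-5 + 0}\right)\right) - 115526 = \left(-3 + \left(6 - 2 \frac{5 \left(2 + 0\right)}{-5}\right)^{2} + 145 \left(6 - 2 \frac{5 \left(2 + 0\right)}{-5}\right)\right) - 115526 = \left(-3 + \left(6 - 2 \cdot 5 \left(- \frac{1}{5}\right) 2\right)^{2} + 145 \left(6 - 2 \cdot 5 \left(- \frac{1}{5}\right) 2\right)\right) - 115526 = \left(-3 + \left(6 - -4\right)^{2} + 145 \left(6 - -4\right)\right) - 115526 = \left(-3 + \left(6 + 4\right)^{2} + 145 \left(6 + 4\right)\right) - 115526 = \left(-3 + 10^{2} + 145 \cdot 10\right) - 115526 = \left(-3 + 100 + 1450\right) - 115526 = 1547 - 115526 = -113979$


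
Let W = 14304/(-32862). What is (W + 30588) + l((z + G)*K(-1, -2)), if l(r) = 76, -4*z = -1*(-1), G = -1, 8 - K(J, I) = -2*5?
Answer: 167944344/5477 ≈ 30664.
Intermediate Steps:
K(J, I) = 18 (K(J, I) = 8 - (-2)*5 = 8 - 1*(-10) = 8 + 10 = 18)
z = -¼ (z = -(-1)*(-1)/4 = -¼*1 = -¼ ≈ -0.25000)
W = -2384/5477 (W = 14304*(-1/32862) = -2384/5477 ≈ -0.43527)
(W + 30588) + l((z + G)*K(-1, -2)) = (-2384/5477 + 30588) + 76 = 167528092/5477 + 76 = 167944344/5477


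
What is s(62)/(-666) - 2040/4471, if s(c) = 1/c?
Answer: -4955303/10859796 ≈ -0.45630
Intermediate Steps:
s(62)/(-666) - 2040/4471 = 1/(62*(-666)) - 2040/4471 = (1/62)*(-1/666) - 2040*1/4471 = -1/41292 - 120/263 = -4955303/10859796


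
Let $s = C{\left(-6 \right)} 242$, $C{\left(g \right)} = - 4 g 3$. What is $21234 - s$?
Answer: $3810$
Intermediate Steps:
$C{\left(g \right)} = - 12 g$
$s = 17424$ ($s = \left(-12\right) \left(-6\right) 242 = 72 \cdot 242 = 17424$)
$21234 - s = 21234 - 17424 = 3810$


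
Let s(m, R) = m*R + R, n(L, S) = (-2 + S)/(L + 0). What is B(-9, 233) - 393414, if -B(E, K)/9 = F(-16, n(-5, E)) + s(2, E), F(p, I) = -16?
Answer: -393027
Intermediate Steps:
n(L, S) = (-2 + S)/L
s(m, R) = R + R*m (s(m, R) = R*m + R = R + R*m)
B(E, K) = 144 - 27*E (B(E, K) = -9*(-16 + E*(1 + 2)) = -9*(-16 + E*3) = -9*(-16 + 3*E) = 144 - 27*E)
B(-9, 233) - 393414 = (144 - 27*(-9)) - 393414 = (144 + 243) - 393414 = 387 - 393414 = -393027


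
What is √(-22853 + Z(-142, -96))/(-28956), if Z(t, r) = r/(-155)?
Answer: -I*√549028445/4488180 ≈ -0.0052207*I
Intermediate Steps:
Z(t, r) = -r/155 (Z(t, r) = r*(-1/155) = -r/155)
√(-22853 + Z(-142, -96))/(-28956) = √(-22853 - 1/155*(-96))/(-28956) = √(-22853 + 96/155)*(-1/28956) = √(-3542119/155)*(-1/28956) = (I*√549028445/155)*(-1/28956) = -I*√549028445/4488180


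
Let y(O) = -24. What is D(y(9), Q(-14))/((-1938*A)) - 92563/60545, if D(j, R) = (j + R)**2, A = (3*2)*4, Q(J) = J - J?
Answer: -30140029/19556035 ≈ -1.5412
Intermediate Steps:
Q(J) = 0
A = 24 (A = 6*4 = 24)
D(j, R) = (R + j)**2
D(y(9), Q(-14))/((-1938*A)) - 92563/60545 = (0 - 24)**2/((-1938*24)) - 92563/60545 = (-24)**2/(-46512) - 92563*1/60545 = 576*(-1/46512) - 92563/60545 = -4/323 - 92563/60545 = -30140029/19556035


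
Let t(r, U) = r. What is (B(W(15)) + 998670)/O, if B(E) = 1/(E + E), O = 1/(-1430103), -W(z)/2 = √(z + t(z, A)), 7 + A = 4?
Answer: -1428200963010 + 476701*√30/40 ≈ -1.4282e+12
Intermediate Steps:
A = -3 (A = -7 + 4 = -3)
W(z) = -2*√2*√z (W(z) = -2*√(z + z) = -2*√2*√z)
O = -1/1430103 ≈ -6.9925e-7
B(E) = 1/(2*E)
(B(W(15)) + 998670)/O = (1/(2*((-2*√2*√15))) + 998670)/(-1/1430103) = (1/(2*((-2*√30))) + 998670)*(-1430103) = ((-√30/60)/2 + 998670)*(-1430103) = (-√30/120 + 998670)*(-1430103) = (998670 - √30/120)*(-1430103) = -1428200963010 + 476701*√30/40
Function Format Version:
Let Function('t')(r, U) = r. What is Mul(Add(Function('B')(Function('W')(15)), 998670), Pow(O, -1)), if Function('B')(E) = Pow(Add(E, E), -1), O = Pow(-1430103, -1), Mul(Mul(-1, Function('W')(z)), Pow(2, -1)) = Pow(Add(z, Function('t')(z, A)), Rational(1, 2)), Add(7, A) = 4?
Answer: Add(-1428200963010, Mul(Rational(476701, 40), Pow(30, Rational(1, 2)))) ≈ -1.4282e+12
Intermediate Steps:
A = -3 (A = Add(-7, 4) = -3)
Function('W')(z) = Mul(-2, Pow(2, Rational(1, 2)), Pow(z, Rational(1, 2))) (Function('W')(z) = Mul(-2, Pow(Add(z, z), Rational(1, 2))) = Mul(-2, Pow(Mul(2, z), Rational(1, 2))) = Mul(-2, Mul(Pow(2, Rational(1, 2)), Pow(z, Rational(1, 2)))) = Mul(-2, Pow(2, Rational(1, 2)), Pow(z, Rational(1, 2))))
O = Rational(-1, 1430103) ≈ -6.9925e-7
Function('B')(E) = Mul(Rational(1, 2), Pow(E, -1)) (Function('B')(E) = Pow(Mul(2, E), -1) = Mul(Rational(1, 2), Pow(E, -1)))
Mul(Add(Function('B')(Function('W')(15)), 998670), Pow(O, -1)) = Mul(Add(Mul(Rational(1, 2), Pow(Mul(-2, Pow(2, Rational(1, 2)), Pow(15, Rational(1, 2))), -1)), 998670), Pow(Rational(-1, 1430103), -1)) = Mul(Add(Mul(Rational(1, 2), Pow(Mul(-2, Pow(30, Rational(1, 2))), -1)), 998670), -1430103) = Mul(Add(Mul(Rational(1, 2), Mul(Rational(-1, 60), Pow(30, Rational(1, 2)))), 998670), -1430103) = Mul(Add(Mul(Rational(-1, 120), Pow(30, Rational(1, 2))), 998670), -1430103) = Mul(Add(998670, Mul(Rational(-1, 120), Pow(30, Rational(1, 2)))), -1430103) = Add(-1428200963010, Mul(Rational(476701, 40), Pow(30, Rational(1, 2))))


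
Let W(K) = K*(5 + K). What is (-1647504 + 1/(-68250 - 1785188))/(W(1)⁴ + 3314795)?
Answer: -3053546518753/6146169070858 ≈ -0.49682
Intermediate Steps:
(-1647504 + 1/(-68250 - 1785188))/(W(1)⁴ + 3314795) = (-1647504 + 1/(-68250 - 1785188))/((1*(5 + 1))⁴ + 3314795) = (-1647504 + 1/(-1853438))/((1*6)⁴ + 3314795) = (-1647504 - 1/1853438)/(6⁴ + 3314795) = -3053546518753/(1853438*(1296 + 3314795)) = -3053546518753/1853438/3316091 = -3053546518753/1853438*1/3316091 = -3053546518753/6146169070858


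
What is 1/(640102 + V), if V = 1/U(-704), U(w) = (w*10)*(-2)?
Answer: 14080/9012636161 ≈ 1.5623e-6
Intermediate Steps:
U(w) = -20*w (U(w) = (10*w)*(-2) = -20*w)
V = 1/14080 (V = 1/(-20*(-704)) = 1/14080 ≈ 7.1023e-5)
1/(640102 + V) = 1/(640102 + 1/14080) = 1/(9012636161/14080) = 14080/9012636161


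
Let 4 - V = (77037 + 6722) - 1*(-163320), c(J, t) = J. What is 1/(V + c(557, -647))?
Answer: -1/246518 ≈ -4.0565e-6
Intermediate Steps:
V = -247075 (V = 4 - ((77037 + 6722) - 1*(-163320)) = 4 - (83759 + 163320) = 4 - 1*247079 = 4 - 247079 = -247075)
1/(V + c(557, -647)) = 1/(-247075 + 557) = 1/(-246518) = -1/246518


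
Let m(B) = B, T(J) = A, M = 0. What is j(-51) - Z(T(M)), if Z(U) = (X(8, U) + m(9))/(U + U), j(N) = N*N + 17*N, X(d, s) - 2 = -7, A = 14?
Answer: 12137/7 ≈ 1733.9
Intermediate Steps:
X(d, s) = -5 (X(d, s) = 2 - 7 = -5)
j(N) = N**2 + 17*N
T(J) = 14
Z(U) = 2/U (Z(U) = (-5 + 9)/(U + U) = 4/((2*U)) = 4*(1/(2*U)) = 2/U)
j(-51) - Z(T(M)) = -51*(17 - 51) - 2/14 = -51*(-34) - 2/14 = 1734 - 1*1/7 = 1734 - 1/7 = 12137/7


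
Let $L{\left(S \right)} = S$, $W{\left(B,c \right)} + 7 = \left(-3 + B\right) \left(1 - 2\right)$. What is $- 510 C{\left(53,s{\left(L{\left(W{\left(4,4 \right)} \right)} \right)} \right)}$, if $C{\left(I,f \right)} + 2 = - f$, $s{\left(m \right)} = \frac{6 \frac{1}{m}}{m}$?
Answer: $\frac{17085}{16} \approx 1067.8$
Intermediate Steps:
$W{\left(B,c \right)} = -4 - B$ ($W{\left(B,c \right)} = -7 + \left(-3 + B\right) \left(1 - 2\right) = -7 + \left(-3 + B\right) \left(-1\right) = -7 - \left(-3 + B\right) = -4 - B$)
$s{\left(m \right)} = \frac{6}{m^{2}}$
$C{\left(I,f \right)} = -2 - f$
$- 510 C{\left(53,s{\left(L{\left(W{\left(4,4 \right)} \right)} \right)} \right)} = - 510 \left(-2 - \frac{6}{\left(-4 - 4\right)^{2}}\right) = - 510 \left(-2 - \frac{6}{64}\right) = - 510 \left(-2 - 6 \cdot \frac{1}{64}\right) = - 510 \left(-2 - \frac{3}{32}\right) = \left(-510\right) \left(- \frac{67}{32}\right) = \frac{17085}{16}$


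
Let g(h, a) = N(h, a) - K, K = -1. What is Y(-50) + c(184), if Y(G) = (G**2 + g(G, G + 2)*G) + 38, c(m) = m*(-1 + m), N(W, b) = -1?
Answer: 36210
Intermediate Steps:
g(h, a) = 0 (g(h, a) = -1 - 1*(-1) = -1 + 1 = 0)
Y(G) = 38 + G**2 (Y(G) = (G**2 + 0*G) + 38 = (G**2 + 0) + 38 = G**2 + 38 = 38 + G**2)
Y(-50) + c(184) = (38 + (-50)**2) + 184*(-1 + 184) = (38 + 2500) + 184*183 = 2538 + 33672 = 36210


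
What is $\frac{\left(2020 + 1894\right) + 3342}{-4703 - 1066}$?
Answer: $- \frac{7256}{5769} \approx -1.2578$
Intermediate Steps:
$\frac{\left(2020 + 1894\right) + 3342}{-4703 - 1066} = \frac{3914 + 3342}{-5769} = 7256 \left(- \frac{1}{5769}\right) = - \frac{7256}{5769}$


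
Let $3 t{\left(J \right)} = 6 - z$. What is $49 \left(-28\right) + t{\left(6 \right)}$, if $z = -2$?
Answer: $- \frac{4108}{3} \approx -1369.3$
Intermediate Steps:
$t{\left(J \right)} = \frac{8}{3}$ ($t{\left(J \right)} = \frac{6 - -2}{3} = \frac{6 + 2}{3} = \frac{1}{3} \cdot 8 = \frac{8}{3}$)
$49 \left(-28\right) + t{\left(6 \right)} = 49 \left(-28\right) + \frac{8}{3} = -1372 + \frac{8}{3} = - \frac{4108}{3}$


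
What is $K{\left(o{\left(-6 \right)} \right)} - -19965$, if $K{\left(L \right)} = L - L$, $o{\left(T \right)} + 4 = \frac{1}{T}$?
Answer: $19965$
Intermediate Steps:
$o{\left(T \right)} = -4 + \frac{1}{T}$
$K{\left(L \right)} = 0$
$K{\left(o{\left(-6 \right)} \right)} - -19965 = 0 - -19965 = 0 + 19965 = 19965$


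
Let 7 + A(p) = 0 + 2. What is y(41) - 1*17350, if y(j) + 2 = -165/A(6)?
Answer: -17319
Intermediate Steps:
A(p) = -5 (A(p) = -7 + (0 + 2) = -7 + 2 = -5)
y(j) = 31 (y(j) = -2 - 165/(-5) = -2 - 165*(-⅕) = -2 + 33 = 31)
y(41) - 1*17350 = 31 - 1*17350 = 31 - 17350 = -17319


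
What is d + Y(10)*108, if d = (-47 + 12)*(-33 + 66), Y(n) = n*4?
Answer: 3165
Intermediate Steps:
Y(n) = 4*n
d = -1155 (d = -35*33 = -1155)
d + Y(10)*108 = -1155 + (4*10)*108 = -1155 + 40*108 = -1155 + 4320 = 3165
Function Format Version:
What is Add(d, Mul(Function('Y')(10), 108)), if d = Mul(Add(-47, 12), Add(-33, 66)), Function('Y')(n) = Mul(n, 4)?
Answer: 3165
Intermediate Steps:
Function('Y')(n) = Mul(4, n)
d = -1155 (d = Mul(-35, 33) = -1155)
Add(d, Mul(Function('Y')(10), 108)) = Add(-1155, Mul(Mul(4, 10), 108)) = Add(-1155, Mul(40, 108)) = Add(-1155, 4320) = 3165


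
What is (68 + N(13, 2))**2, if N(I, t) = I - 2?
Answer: 6241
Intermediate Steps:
N(I, t) = -2 + I
(68 + N(13, 2))**2 = (68 + (-2 + 13))**2 = (68 + 11)**2 = 79**2 = 6241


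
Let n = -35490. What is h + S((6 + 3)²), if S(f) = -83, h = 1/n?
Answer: -2945671/35490 ≈ -83.000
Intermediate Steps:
h = -1/35490 (h = 1/(-35490) = -1/35490 ≈ -2.8177e-5)
h + S((6 + 3)²) = -1/35490 - 83 = -2945671/35490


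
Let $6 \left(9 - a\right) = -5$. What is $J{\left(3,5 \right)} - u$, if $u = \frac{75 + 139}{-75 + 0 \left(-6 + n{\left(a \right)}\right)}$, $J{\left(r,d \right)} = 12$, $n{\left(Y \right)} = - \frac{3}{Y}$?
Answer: $\frac{1114}{75} \approx 14.853$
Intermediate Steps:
$a = \frac{59}{6}$ ($a = 9 - - \frac{5}{6} = 9 + \frac{5}{6} = \frac{59}{6} \approx 9.8333$)
$u = - \frac{214}{75}$ ($u = \frac{75 + 139}{-75 + 0 \left(-6 - \frac{3}{\frac{59}{6}}\right)} = \frac{214}{-75 + 0 \left(-6 - \frac{18}{59}\right)} = \frac{214}{-75 + 0 \left(- \frac{372}{59}\right)} = \frac{214}{-75 + 0} = \frac{214}{-75} = 214 \left(- \frac{1}{75}\right) = - \frac{214}{75} \approx -2.8533$)
$J{\left(3,5 \right)} - u = 12 - - \frac{214}{75} = 12 + \frac{214}{75} = \frac{1114}{75}$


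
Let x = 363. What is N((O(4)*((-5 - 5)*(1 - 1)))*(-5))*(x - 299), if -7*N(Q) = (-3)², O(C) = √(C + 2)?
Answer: -576/7 ≈ -82.286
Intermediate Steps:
O(C) = √(2 + C)
N(Q) = -9/7 (N(Q) = -⅐*(-3)² = -⅐*9 = -9/7)
N((O(4)*((-5 - 5)*(1 - 1)))*(-5))*(x - 299) = -9*(363 - 299)/7 = -9/7*64 = -576/7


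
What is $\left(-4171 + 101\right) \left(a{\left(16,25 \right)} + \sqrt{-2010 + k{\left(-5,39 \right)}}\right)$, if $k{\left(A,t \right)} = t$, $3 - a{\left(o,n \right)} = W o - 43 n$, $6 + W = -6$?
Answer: $-5168900 - 12210 i \sqrt{219} \approx -5.1689 \cdot 10^{6} - 1.8069 \cdot 10^{5} i$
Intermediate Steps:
$W = -12$ ($W = -6 - 6 = -12$)
$a{\left(o,n \right)} = 3 + 12 o + 43 n$ ($a{\left(o,n \right)} = 3 - \left(- 12 o - 43 n\right) = 3 - \left(- 43 n - 12 o\right) = 3 + \left(12 o + 43 n\right) = 3 + 12 o + 43 n$)
$\left(-4171 + 101\right) \left(a{\left(16,25 \right)} + \sqrt{-2010 + k{\left(-5,39 \right)}}\right) = \left(-4171 + 101\right) \left(\left(3 + 12 \cdot 16 + 43 \cdot 25\right) + \sqrt{-2010 + 39}\right) = - 4070 \left(\left(3 + 192 + 1075\right) + \sqrt{-1971}\right) = - 4070 \left(1270 + 3 i \sqrt{219}\right) = -5168900 - 12210 i \sqrt{219}$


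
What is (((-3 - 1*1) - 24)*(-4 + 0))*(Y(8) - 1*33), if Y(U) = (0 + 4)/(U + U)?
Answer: -3668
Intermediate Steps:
Y(U) = 2/U (Y(U) = 4/((2*U)) = 4*(1/(2*U)) = 2/U)
(((-3 - 1*1) - 24)*(-4 + 0))*(Y(8) - 1*33) = (((-3 - 1*1) - 24)*(-4 + 0))*(2/8 - 1*33) = (((-3 - 1) - 24)*(-4))*(2*(⅛) - 33) = ((-4 - 24)*(-4))*(¼ - 33) = -28*(-4)*(-131/4) = 112*(-131/4) = -3668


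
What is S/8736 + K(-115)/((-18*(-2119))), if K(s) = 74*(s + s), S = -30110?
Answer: -8315015/2135952 ≈ -3.8929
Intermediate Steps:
K(s) = 148*s (K(s) = 74*(2*s) = 148*s)
S/8736 + K(-115)/((-18*(-2119))) = -30110/8736 + (148*(-115))/((-18*(-2119))) = -30110*1/8736 - 17020/38142 = -15055/4368 - 17020*1/38142 = -15055/4368 - 8510/19071 = -8315015/2135952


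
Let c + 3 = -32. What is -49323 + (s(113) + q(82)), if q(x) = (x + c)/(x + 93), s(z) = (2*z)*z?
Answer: -4162328/175 ≈ -23785.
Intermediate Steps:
c = -35 (c = -3 - 32 = -35)
s(z) = 2*z²
q(x) = (-35 + x)/(93 + x) (q(x) = (x - 35)/(x + 93) = (-35 + x)/(93 + x))
-49323 + (s(113) + q(82)) = -49323 + (2*113² + (-35 + 82)/(93 + 82)) = -49323 + (2*12769 + 47/175) = -49323 + (25538 + (1/175)*47) = -49323 + (25538 + 47/175) = -49323 + 4469197/175 = -4162328/175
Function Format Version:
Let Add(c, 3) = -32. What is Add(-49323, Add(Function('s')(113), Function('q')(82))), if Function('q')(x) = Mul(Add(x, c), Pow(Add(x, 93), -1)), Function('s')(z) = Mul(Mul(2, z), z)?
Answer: Rational(-4162328, 175) ≈ -23785.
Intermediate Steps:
c = -35 (c = Add(-3, -32) = -35)
Function('s')(z) = Mul(2, Pow(z, 2))
Function('q')(x) = Mul(Pow(Add(93, x), -1), Add(-35, x)) (Function('q')(x) = Mul(Add(x, -35), Pow(Add(x, 93), -1)) = Mul(Add(-35, x), Pow(Add(93, x), -1)) = Mul(Pow(Add(93, x), -1), Add(-35, x)))
Add(-49323, Add(Function('s')(113), Function('q')(82))) = Add(-49323, Add(Mul(2, Pow(113, 2)), Mul(Pow(Add(93, 82), -1), Add(-35, 82)))) = Add(-49323, Add(Mul(2, 12769), Mul(Pow(175, -1), 47))) = Add(-49323, Add(25538, Mul(Rational(1, 175), 47))) = Add(-49323, Add(25538, Rational(47, 175))) = Add(-49323, Rational(4469197, 175)) = Rational(-4162328, 175)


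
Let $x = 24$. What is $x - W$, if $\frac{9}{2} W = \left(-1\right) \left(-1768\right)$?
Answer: $- \frac{3320}{9} \approx -368.89$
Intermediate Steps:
$W = \frac{3536}{9}$ ($W = \frac{2 \left(\left(-1\right) \left(-1768\right)\right)}{9} = \frac{2}{9} \cdot 1768 = \frac{3536}{9} \approx 392.89$)
$x - W = 24 - \frac{3536}{9} = - \frac{3320}{9}$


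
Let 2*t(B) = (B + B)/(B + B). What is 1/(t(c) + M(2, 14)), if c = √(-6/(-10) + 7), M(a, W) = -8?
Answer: -2/15 ≈ -0.13333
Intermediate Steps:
c = √190/5 (c = √(-6*(-⅒) + 7) = √(⅗ + 7) = √(38/5) = √190/5 ≈ 2.7568)
t(B) = ½ (t(B) = ((B + B)/(B + B))/2 = ((2*B)/((2*B)))/2 = ((2*B)*(1/(2*B)))/2 = (½)*1 = ½)
1/(t(c) + M(2, 14)) = 1/(½ - 8) = 1/(-15/2) = -2/15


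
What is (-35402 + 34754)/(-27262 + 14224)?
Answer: 108/2173 ≈ 0.049701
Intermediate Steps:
(-35402 + 34754)/(-27262 + 14224) = -648/(-13038) = -648*(-1/13038) = 108/2173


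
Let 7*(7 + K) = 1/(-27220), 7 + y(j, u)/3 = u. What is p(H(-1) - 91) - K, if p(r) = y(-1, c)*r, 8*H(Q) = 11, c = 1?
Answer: 77180609/47635 ≈ 1620.3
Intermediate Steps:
H(Q) = 11/8 (H(Q) = (⅛)*11 = 11/8)
y(j, u) = -21 + 3*u
K = -1333781/190540 (K = -7 + (⅐)/(-27220) = -7 + (⅐)*(-1/27220) = -7 - 1/190540 = -1333781/190540 ≈ -7.0000)
p(r) = -18*r (p(r) = (-21 + 3*1)*r = (-21 + 3)*r = -18*r)
p(H(-1) - 91) - K = -18*(11/8 - 91) - 1*(-1333781/190540) = -18*(-717/8) + 1333781/190540 = 6453/4 + 1333781/190540 = 77180609/47635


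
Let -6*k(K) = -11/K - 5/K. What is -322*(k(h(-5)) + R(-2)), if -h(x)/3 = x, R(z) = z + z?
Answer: 55384/45 ≈ 1230.8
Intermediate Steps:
R(z) = 2*z
h(x) = -3*x
k(K) = 8/(3*K) (k(K) = -(-11/K - 5/K)/6 = -(-8)/(3*K) = 8/(3*K))
-322*(k(h(-5)) + R(-2)) = -322*(8/(3*((-3*(-5)))) + 2*(-2)) = -322*((8/3)/15 - 4) = -322*((8/3)*(1/15) - 4) = -322*(8/45 - 4) = -322*(-172/45) = 55384/45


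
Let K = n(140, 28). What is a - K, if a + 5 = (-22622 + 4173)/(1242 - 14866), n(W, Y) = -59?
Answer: 754145/13624 ≈ 55.354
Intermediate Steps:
K = -59
a = -49671/13624 (a = -5 + (-22622 + 4173)/(1242 - 14866) = -5 - 18449/(-13624) = -5 - 18449*(-1/13624) = -5 + 18449/13624 = -49671/13624 ≈ -3.6458)
a - K = -49671/13624 - 1*(-59) = -49671/13624 + 59 = 754145/13624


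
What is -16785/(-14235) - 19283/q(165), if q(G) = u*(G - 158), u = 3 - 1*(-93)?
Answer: -17547599/637728 ≈ -27.516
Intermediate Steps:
u = 96 (u = 3 + 93 = 96)
q(G) = -15168 + 96*G (q(G) = 96*(G - 158) = 96*(-158 + G) = -15168 + 96*G)
-16785/(-14235) - 19283/q(165) = -16785/(-14235) - 19283/(-15168 + 96*165) = -16785*(-1/14235) - 19283/(-15168 + 15840) = 1119/949 - 19283/672 = -17547599/637728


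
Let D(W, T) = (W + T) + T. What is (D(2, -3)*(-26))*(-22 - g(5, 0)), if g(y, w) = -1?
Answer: -2184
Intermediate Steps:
D(W, T) = W + 2*T (D(W, T) = (T + W) + T = W + 2*T)
(D(2, -3)*(-26))*(-22 - g(5, 0)) = ((2 + 2*(-3))*(-26))*(-22 - 1*(-1)) = ((2 - 6)*(-26))*(-22 + 1) = -4*(-26)*(-21) = 104*(-21) = -2184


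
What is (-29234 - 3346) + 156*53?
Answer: -24312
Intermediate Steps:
(-29234 - 3346) + 156*53 = -32580 + 8268 = -24312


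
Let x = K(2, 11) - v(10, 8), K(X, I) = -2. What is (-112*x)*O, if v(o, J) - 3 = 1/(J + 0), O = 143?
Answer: 82082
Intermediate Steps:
v(o, J) = 3 + 1/J (v(o, J) = 3 + 1/(J + 0) = 3 + 1/J)
x = -41/8 (x = -2 - (3 + 1/8) = -2 - (3 + ⅛) = -2 - 1*25/8 = -2 - 25/8 = -41/8 ≈ -5.1250)
(-112*x)*O = -112*(-41/8)*143 = 574*143 = 82082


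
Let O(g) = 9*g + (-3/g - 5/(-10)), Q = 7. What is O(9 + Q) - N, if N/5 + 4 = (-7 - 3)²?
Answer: -5371/16 ≈ -335.69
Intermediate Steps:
N = 480 (N = -20 + 5*(-7 - 3)² = -20 + 5*(-10)² = -20 + 5*100 = -20 + 500 = 480)
O(g) = ½ - 3/g + 9*g (O(g) = 9*g + (-3/g - 5*(-⅒)) = 9*g + (-3/g + ½) = 9*g + (½ - 3/g) = ½ - 3/g + 9*g)
O(9 + Q) - N = (½ - 3/(9 + 7) + 9*(9 + 7)) - 1*480 = (½ - 3/16 + 9*16) - 480 = (½ - 3*1/16 + 144) - 480 = (½ - 3/16 + 144) - 480 = 2309/16 - 480 = -5371/16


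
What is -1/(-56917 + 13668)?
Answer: 1/43249 ≈ 2.3122e-5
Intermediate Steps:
-1/(-56917 + 13668) = -1/(-43249) = -1*(-1/43249) = 1/43249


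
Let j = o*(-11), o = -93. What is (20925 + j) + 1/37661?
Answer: 826583629/37661 ≈ 21948.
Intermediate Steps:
j = 1023 (j = -93*(-11) = 1023)
(20925 + j) + 1/37661 = (20925 + 1023) + 1/37661 = 21948 + 1/37661 = 826583629/37661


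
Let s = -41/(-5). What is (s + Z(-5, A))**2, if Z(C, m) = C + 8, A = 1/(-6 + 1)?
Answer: 3136/25 ≈ 125.44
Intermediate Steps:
A = -1/5 (A = 1/(-5) = -1/5 ≈ -0.20000)
Z(C, m) = 8 + C
s = 41/5 (s = -41*(-1/5) = 41/5 ≈ 8.2000)
(s + Z(-5, A))**2 = (41/5 + (8 - 5))**2 = (41/5 + 3)**2 = (56/5)**2 = 3136/25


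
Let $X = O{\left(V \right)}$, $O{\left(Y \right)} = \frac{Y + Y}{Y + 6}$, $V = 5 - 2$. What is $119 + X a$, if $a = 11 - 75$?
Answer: $\frac{229}{3} \approx 76.333$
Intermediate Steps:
$V = 3$
$O{\left(Y \right)} = \frac{2 Y}{6 + Y}$
$a = -64$
$X = \frac{2}{3}$ ($X = 2 \cdot 3 \frac{1}{6 + 3} = 2 \cdot 3 \cdot \frac{1}{9} = \frac{2}{3} \approx 0.66667$)
$119 + X a = 119 + \frac{2}{3} \left(-64\right) = 119 - \frac{128}{3} = \frac{229}{3}$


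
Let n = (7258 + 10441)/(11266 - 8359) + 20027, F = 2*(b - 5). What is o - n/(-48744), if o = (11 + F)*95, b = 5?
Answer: 37033372637/35424702 ≈ 1045.4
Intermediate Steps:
F = 0 (F = 2*(5 - 5) = 2*0 = 0)
n = 58236188/2907 (n = 17699/2907 + 20027 = 58236188/2907 ≈ 20033.)
o = 1045 (o = (11 + 0)*95 = 11*95 = 1045)
o - n/(-48744) = 1045 - 58236188/(2907*(-48744)) = 1045 - 58236188*(-1)/(2907*48744) = 1045 - 1*(-14559047/35424702) = 1045 + 14559047/35424702 = 37033372637/35424702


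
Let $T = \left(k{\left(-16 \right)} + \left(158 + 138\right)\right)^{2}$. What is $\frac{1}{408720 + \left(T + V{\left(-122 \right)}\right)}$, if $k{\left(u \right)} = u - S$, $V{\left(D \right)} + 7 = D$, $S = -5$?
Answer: $\frac{1}{489816} \approx 2.0416 \cdot 10^{-6}$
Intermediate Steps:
$V{\left(D \right)} = -7 + D$
$k{\left(u \right)} = 5 + u$ ($k{\left(u \right)} = u - -5 = u + 5 = 5 + u$)
$T = 81225$ ($T = \left(\left(5 - 16\right) + \left(158 + 138\right)\right)^{2} = \left(-11 + 296\right)^{2} = 285^{2} = 81225$)
$\frac{1}{408720 + \left(T + V{\left(-122 \right)}\right)} = \frac{1}{408720 + \left(81225 - 129\right)} = \frac{1}{408720 + 81096} = \frac{1}{489816}$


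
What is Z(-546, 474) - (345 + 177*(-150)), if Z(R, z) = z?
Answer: 26679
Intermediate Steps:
Z(-546, 474) - (345 + 177*(-150)) = 474 - (345 + 177*(-150)) = 474 - (345 - 26550) = 474 - 1*(-26205) = 474 + 26205 = 26679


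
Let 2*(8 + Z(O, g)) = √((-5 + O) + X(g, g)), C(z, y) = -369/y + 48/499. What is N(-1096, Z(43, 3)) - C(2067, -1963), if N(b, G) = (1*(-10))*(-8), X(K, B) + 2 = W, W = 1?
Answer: 78084605/979537 ≈ 79.716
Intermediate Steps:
C(z, y) = 48/499 - 369/y (C(z, y) = -369/y + 48*(1/499) = -369/y + 48/499 = 48/499 - 369/y)
X(K, B) = -1 (X(K, B) = -2 + 1 = -1)
Z(O, g) = -8 + √(-6 + O)/2 (Z(O, g) = -8 + √((-5 + O) - 1)/2 = -8 + √(-6 + O)/2)
N(b, G) = 80 (N(b, G) = -10*(-8) = 80)
N(-1096, Z(43, 3)) - C(2067, -1963) = 80 - (48/499 - 369/(-1963)) = 80 - (48/499 - 369*(-1/1963)) = 80 - (48/499 + 369/1963) = 80 - 1*278355/979537 = 80 - 278355/979537 = 78084605/979537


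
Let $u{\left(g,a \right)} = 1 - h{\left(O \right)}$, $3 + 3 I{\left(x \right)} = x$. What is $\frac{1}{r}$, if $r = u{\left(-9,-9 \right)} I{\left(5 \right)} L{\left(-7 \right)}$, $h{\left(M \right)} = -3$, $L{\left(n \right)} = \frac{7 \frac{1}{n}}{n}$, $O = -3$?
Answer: $\frac{21}{8} \approx 2.625$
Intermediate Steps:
$I{\left(x \right)} = -1 + \frac{x}{3}$
$L{\left(n \right)} = \frac{7}{n^{2}}$
$u{\left(g,a \right)} = 4$ ($u{\left(g,a \right)} = 1 - -3 = 1 + 3 = 4$)
$r = \frac{8}{21}$ ($r = 4 \left(-1 + \frac{1}{3} \cdot 5\right) \frac{7}{49} = 4 \left(-1 + \frac{5}{3}\right) 7 \cdot \frac{1}{49} = 4 \cdot \frac{2}{3} \cdot \frac{1}{7} = \frac{8}{3} \cdot \frac{1}{7} = \frac{8}{21} \approx 0.38095$)
$\frac{1}{r} = \frac{1}{\frac{8}{21}} = \frac{21}{8}$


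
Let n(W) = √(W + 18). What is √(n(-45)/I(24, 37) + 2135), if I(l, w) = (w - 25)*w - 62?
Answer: √(311547740 + 1146*I*√3)/382 ≈ 46.206 + 0.00014719*I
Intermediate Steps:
n(W) = √(18 + W)
I(l, w) = -62 + w*(-25 + w) (I(l, w) = (-25 + w)*w - 62 = w*(-25 + w) - 62 = -62 + w*(-25 + w))
√(n(-45)/I(24, 37) + 2135) = √(√(18 - 45)/(-62 + 37² - 25*37) + 2135) = √(√(-27)/(-62 + 1369 - 925) + 2135) = √((3*I*√3)/382 + 2135) = √((3*I*√3)*(1/382) + 2135) = √(3*I*√3/382 + 2135) = √(2135 + 3*I*√3/382)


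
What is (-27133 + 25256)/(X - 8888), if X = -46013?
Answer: 1877/54901 ≈ 0.034189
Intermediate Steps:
(-27133 + 25256)/(X - 8888) = (-27133 + 25256)/(-46013 - 8888) = -1877/(-54901) = -1877*(-1/54901) = 1877/54901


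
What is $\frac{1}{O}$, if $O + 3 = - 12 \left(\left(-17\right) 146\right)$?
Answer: $\frac{1}{29781} \approx 3.3578 \cdot 10^{-5}$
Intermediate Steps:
$O = 29781$ ($O = -3 - 12 \left(\left(-17\right) 146\right) = -3 - -29784 = -3 + 29784 = 29781$)
$\frac{1}{O} = \frac{1}{29781}$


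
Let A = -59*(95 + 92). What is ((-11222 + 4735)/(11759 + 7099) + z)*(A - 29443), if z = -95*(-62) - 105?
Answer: -735901192078/3143 ≈ -2.3414e+8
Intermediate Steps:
z = 5785 (z = 5890 - 105 = 5785)
A = -11033 (A = -59*187 = -11033)
((-11222 + 4735)/(11759 + 7099) + z)*(A - 29443) = ((-11222 + 4735)/(11759 + 7099) + 5785)*(-11033 - 29443) = (-6487/18858 + 5785)*(-40476) = (109087043/18858)*(-40476) = -735901192078/3143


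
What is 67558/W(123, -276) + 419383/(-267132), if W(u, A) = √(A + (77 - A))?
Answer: -419383/267132 + 67558*√77/77 ≈ 7697.4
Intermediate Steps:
W(u, A) = √77
67558/W(123, -276) + 419383/(-267132) = 67558/(√77) + 419383/(-267132) = 67558*(√77/77) + 419383*(-1/267132) = 67558*√77/77 - 419383/267132 = -419383/267132 + 67558*√77/77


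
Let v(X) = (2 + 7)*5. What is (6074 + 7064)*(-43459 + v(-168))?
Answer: -570373132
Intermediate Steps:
v(X) = 45 (v(X) = 9*5 = 45)
(6074 + 7064)*(-43459 + v(-168)) = (6074 + 7064)*(-43459 + 45) = 13138*(-43414) = -570373132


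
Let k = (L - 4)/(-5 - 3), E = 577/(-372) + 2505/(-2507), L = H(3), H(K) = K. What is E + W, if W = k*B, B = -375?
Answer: -92188423/1865208 ≈ -49.425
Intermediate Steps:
L = 3
E = -2378399/932604 (E = 577*(-1/372) + 2505*(-1/2507) = -577/372 - 2505/2507 = -2378399/932604 ≈ -2.5503)
k = ⅛ (k = (3 - 4)/(-5 - 3) = -1/(-8) = -1*(-⅛) = ⅛ ≈ 0.12500)
W = -375/8 (W = (⅛)*(-375) = -375/8 ≈ -46.875)
E + W = -2378399/932604 - 375/8 = -92188423/1865208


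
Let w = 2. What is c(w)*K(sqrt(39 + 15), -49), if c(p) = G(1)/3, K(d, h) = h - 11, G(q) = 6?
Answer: -120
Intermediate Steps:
K(d, h) = -11 + h
c(p) = 2 (c(p) = 6/3 = 6*(1/3) = 2)
c(w)*K(sqrt(39 + 15), -49) = 2*(-11 - 49) = 2*(-60) = -120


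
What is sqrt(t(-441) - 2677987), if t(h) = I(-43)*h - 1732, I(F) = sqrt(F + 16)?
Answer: sqrt(-2679719 - 1323*I*sqrt(3)) ≈ 0.7 - 1637.0*I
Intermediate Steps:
I(F) = sqrt(16 + F)
t(h) = -1732 + 3*I*h*sqrt(3) (t(h) = sqrt(16 - 43)*h - 1732 = sqrt(-27)*h - 1732 = (3*I*sqrt(3))*h - 1732 = 3*I*h*sqrt(3) - 1732 = -1732 + 3*I*h*sqrt(3))
sqrt(t(-441) - 2677987) = sqrt((-1732 + 3*I*(-441)*sqrt(3)) - 2677987) = sqrt((-1732 - 1323*I*sqrt(3)) - 2677987) = sqrt(-2679719 - 1323*I*sqrt(3))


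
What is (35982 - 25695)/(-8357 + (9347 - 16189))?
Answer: -10287/15199 ≈ -0.67682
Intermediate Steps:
(35982 - 25695)/(-8357 + (9347 - 16189)) = 10287/(-8357 - 6842) = 10287/(-15199) = 10287*(-1/15199) = -10287/15199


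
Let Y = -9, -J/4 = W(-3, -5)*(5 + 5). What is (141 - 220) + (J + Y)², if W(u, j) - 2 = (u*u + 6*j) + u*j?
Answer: 22722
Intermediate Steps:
W(u, j) = 2 + u² + 6*j + j*u (W(u, j) = 2 + ((u*u + 6*j) + u*j) = 2 + ((u² + 6*j) + j*u) = 2 + (u² + 6*j + j*u) = 2 + u² + 6*j + j*u)
J = 160 (J = -4*(2 + (-3)² + 6*(-5) - 5*(-3))*(5 + 5) = -4*(2 + 9 - 30 + 15)*10 = -(-16)*10 = -4*(-40) = 160)
(141 - 220) + (J + Y)² = (141 - 220) + (160 - 9)² = -79 + 151² = -79 + 22801 = 22722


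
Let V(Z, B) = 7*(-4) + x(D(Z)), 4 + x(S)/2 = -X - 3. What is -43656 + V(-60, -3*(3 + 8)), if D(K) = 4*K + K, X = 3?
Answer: -43704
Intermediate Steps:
D(K) = 5*K
x(S) = -20 (x(S) = -8 + 2*(-1*3 - 3) = -8 + 2*(-3 - 3) = -8 + 2*(-6) = -8 - 12 = -20)
V(Z, B) = -48 (V(Z, B) = 7*(-4) - 20 = -28 - 20 = -48)
-43656 + V(-60, -3*(3 + 8)) = -43656 - 48 = -43704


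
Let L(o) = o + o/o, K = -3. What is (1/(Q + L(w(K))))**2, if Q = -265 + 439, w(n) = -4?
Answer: 1/29241 ≈ 3.4199e-5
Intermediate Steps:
Q = 174
L(o) = 1 + o (L(o) = o + 1 = 1 + o)
(1/(Q + L(w(K))))**2 = (1/(174 + (1 - 4)))**2 = (1/(174 - 3))**2 = (1/171)**2 = 1/29241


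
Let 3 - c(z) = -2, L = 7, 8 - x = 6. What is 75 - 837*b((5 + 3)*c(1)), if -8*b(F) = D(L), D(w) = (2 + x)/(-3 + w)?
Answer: 1437/8 ≈ 179.63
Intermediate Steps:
x = 2 (x = 8 - 1*6 = 8 - 6 = 2)
c(z) = 5 (c(z) = 3 - 1*(-2) = 3 + 2 = 5)
D(w) = 4/(-3 + w) (D(w) = (2 + 2)/(-3 + w) = 4/(-3 + w))
b(F) = -⅛ (b(F) = -1/(2*(-3 + 7)) = -1/(2*4) = -⅛*1 = -⅛)
75 - 837*b((5 + 3)*c(1)) = 75 - 837*(-⅛) = 75 + 837/8 = 1437/8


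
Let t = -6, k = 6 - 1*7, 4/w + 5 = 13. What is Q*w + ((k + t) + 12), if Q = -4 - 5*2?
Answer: -2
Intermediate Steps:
w = ½ (w = 4/(-5 + 13) = 4/8 = 4*(⅛) = ½ ≈ 0.50000)
k = -1 (k = 6 - 7 = -1)
Q = -14 (Q = -4 - 10 = -14)
Q*w + ((k + t) + 12) = -14*½ + ((-1 - 6) + 12) = -7 + (-7 + 12) = -7 + 5 = -2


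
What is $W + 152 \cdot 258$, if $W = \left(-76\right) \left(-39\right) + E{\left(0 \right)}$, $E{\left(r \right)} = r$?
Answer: $42180$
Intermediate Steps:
$W = 2964$ ($W = \left(-76\right) \left(-39\right) + 0 = 2964 + 0 = 2964$)
$W + 152 \cdot 258 = 2964 + 152 \cdot 258 = 2964 + 39216 = 42180$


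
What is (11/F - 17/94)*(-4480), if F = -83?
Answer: 5476800/3901 ≈ 1403.9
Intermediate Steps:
(11/F - 17/94)*(-4480) = (11/(-83) - 17/94)*(-4480) = (11*(-1/83) - 17*1/94)*(-4480) = (-11/83 - 17/94)*(-4480) = -2445/7802*(-4480) = 5476800/3901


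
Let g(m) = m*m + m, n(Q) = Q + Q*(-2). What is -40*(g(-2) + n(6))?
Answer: 160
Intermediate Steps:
n(Q) = -Q (n(Q) = Q - 2*Q = -Q)
g(m) = m + m**2 (g(m) = m**2 + m = m + m**2)
-40*(g(-2) + n(6)) = -40*(-2*(1 - 2) - 1*6) = -40*(-2*(-1) - 6) = -40*(2 - 6) = -40*(-4) = 160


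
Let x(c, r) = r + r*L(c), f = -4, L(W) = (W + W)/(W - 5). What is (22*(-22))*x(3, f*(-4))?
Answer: 15488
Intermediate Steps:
L(W) = 2*W/(-5 + W) (L(W) = (2*W)/(-5 + W) = 2*W/(-5 + W))
x(c, r) = r + 2*c*r/(-5 + c) (x(c, r) = r + r*(2*c/(-5 + c)) = r + 2*c*r/(-5 + c))
(22*(-22))*x(3, f*(-4)) = (22*(-22))*((-4*(-4))*(-5 + 3*3)/(-5 + 3)) = -7744*(-5 + 9)/(-2) = -7744*(-1)*4/2 = -484*(-32) = 15488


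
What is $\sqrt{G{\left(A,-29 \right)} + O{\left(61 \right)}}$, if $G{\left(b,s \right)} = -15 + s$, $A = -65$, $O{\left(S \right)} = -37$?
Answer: $9 i \approx 9.0 i$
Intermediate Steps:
$\sqrt{G{\left(A,-29 \right)} + O{\left(61 \right)}} = \sqrt{\left(-15 - 29\right) - 37} = \sqrt{-44 - 37} = \sqrt{-81} = 9 i$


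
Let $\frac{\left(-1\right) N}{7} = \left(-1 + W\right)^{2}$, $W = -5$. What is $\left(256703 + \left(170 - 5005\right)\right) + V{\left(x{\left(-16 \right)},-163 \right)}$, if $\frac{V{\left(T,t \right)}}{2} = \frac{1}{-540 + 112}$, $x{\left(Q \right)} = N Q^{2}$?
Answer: $\frac{53899751}{214} \approx 2.5187 \cdot 10^{5}$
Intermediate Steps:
$N = -252$ ($N = - 7 \left(-1 - 5\right)^{2} = - 7 \left(-6\right)^{2} = \left(-7\right) 36 = -252$)
$x{\left(Q \right)} = - 252 Q^{2}$
$V{\left(T,t \right)} = - \frac{1}{214}$ ($V{\left(T,t \right)} = \frac{2}{-540 + 112} = \frac{2}{-428} = 2 \left(- \frac{1}{428}\right) = - \frac{1}{214}$)
$\left(256703 + \left(170 - 5005\right)\right) + V{\left(x{\left(-16 \right)},-163 \right)} = \left(256703 + \left(170 - 5005\right)\right) - \frac{1}{214} = \left(256703 - 4835\right) - \frac{1}{214} = 251868 - \frac{1}{214} = \frac{53899751}{214}$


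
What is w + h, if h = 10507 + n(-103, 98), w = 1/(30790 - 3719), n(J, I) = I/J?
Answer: 29294151836/2788313 ≈ 10506.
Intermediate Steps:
w = 1/27071 ≈ 3.6940e-5
h = 1082123/103 (h = 10507 + 98/(-103) = 10507 + 98*(-1/103) = 10507 - 98/103 = 1082123/103 ≈ 10506.)
w + h = 1/27071 + 1082123/103 = 29294151836/2788313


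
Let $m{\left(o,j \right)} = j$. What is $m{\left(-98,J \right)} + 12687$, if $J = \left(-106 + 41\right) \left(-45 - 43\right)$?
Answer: $18407$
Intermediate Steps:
$J = 5720$ ($J = \left(-65\right) \left(-88\right) = 5720$)
$m{\left(-98,J \right)} + 12687 = 5720 + 12687 = 18407$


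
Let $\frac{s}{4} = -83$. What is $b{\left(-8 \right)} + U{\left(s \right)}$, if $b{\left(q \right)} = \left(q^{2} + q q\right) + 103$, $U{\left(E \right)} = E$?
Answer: $-101$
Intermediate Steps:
$s = -332$ ($s = 4 \left(-83\right) = -332$)
$b{\left(q \right)} = 103 + 2 q^{2}$ ($b{\left(q \right)} = \left(q^{2} + q^{2}\right) + 103 = 2 q^{2} + 103 = 103 + 2 q^{2}$)
$b{\left(-8 \right)} + U{\left(s \right)} = \left(103 + 2 \left(-8\right)^{2}\right) - 332 = \left(103 + 2 \cdot 64\right) - 332 = \left(103 + 128\right) - 332 = 231 - 332 = -101$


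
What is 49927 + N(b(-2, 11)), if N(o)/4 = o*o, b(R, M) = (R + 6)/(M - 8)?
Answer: 449407/9 ≈ 49934.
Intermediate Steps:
b(R, M) = (6 + R)/(-8 + M)
N(o) = 4*o² (N(o) = 4*(o*o) = 4*o²)
49927 + N(b(-2, 11)) = 49927 + 4*((6 - 2)/(-8 + 11))² = 49927 + 4*(4/3)² = 49927 + 4*(16/9) = 49927 + 64/9 = 449407/9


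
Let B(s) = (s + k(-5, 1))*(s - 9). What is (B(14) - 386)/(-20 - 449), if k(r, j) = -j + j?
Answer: 316/469 ≈ 0.67377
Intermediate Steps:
k(r, j) = 0
B(s) = s*(-9 + s) (B(s) = (s + 0)*(s - 9) = s*(-9 + s))
(B(14) - 386)/(-20 - 449) = (14*(-9 + 14) - 386)/(-20 - 449) = (14*5 - 386)/(-469) = (70 - 386)*(-1/469) = -316*(-1/469) = 316/469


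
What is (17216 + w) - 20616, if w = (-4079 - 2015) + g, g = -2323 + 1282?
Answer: -10535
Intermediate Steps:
g = -1041
w = -7135 (w = (-4079 - 2015) - 1041 = -6094 - 1041 = -7135)
(17216 + w) - 20616 = (17216 - 7135) - 20616 = 10081 - 20616 = -10535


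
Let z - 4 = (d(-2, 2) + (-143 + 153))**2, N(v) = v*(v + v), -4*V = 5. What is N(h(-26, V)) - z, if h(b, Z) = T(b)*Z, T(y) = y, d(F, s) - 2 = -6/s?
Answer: 4055/2 ≈ 2027.5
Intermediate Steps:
d(F, s) = 2 - 6/s
V = -5/4 (V = -1/4*5 = -5/4 ≈ -1.2500)
h(b, Z) = Z*b (h(b, Z) = b*Z = Z*b)
N(v) = 2*v**2 (N(v) = v*(2*v) = 2*v**2)
z = 85 (z = 4 + ((2 - 6/2) + (-143 + 153))**2 = 4 + ((2 - 6*1/2) + 10)**2 = 4 + ((2 - 3) + 10)**2 = 4 + (-1 + 10)**2 = 4 + 9**2 = 4 + 81 = 85)
N(h(-26, V)) - z = 2*(-5/4*(-26))**2 - 1*85 = 2*(65/2)**2 - 85 = 2*(4225/4) - 85 = 4225/2 - 85 = 4055/2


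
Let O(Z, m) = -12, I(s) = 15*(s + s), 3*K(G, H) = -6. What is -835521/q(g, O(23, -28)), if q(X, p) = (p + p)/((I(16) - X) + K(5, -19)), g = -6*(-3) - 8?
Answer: 32585319/2 ≈ 1.6293e+7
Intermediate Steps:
K(G, H) = -2 (K(G, H) = (⅓)*(-6) = -2)
I(s) = 30*s (I(s) = 15*(2*s) = 30*s)
g = 10 (g = 18 - 8 = 10)
q(X, p) = 2*p/(478 - X) (q(X, p) = (p + p)/((30*16 - X) - 2) = (2*p)/((480 - X) - 2) = (2*p)/(478 - X) = 2*p/(478 - X))
-835521/q(g, O(23, -28)) = -835521/((-2*(-12)/(-478 + 10))) = -835521/((-2*(-12)/(-468))) = -835521/((-2*(-12)*(-1/468))) = -835521/(-2/39) = -835521*(-39/2) = 32585319/2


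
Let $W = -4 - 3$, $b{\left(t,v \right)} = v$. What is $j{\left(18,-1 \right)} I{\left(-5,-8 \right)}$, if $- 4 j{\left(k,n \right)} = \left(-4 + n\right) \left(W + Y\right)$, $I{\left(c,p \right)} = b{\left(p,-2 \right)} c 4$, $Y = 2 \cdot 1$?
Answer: $-250$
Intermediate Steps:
$Y = 2$
$W = -7$ ($W = -4 - 3 = -7$)
$I{\left(c,p \right)} = - 8 c$ ($I{\left(c,p \right)} = - 2 c 4 = - 8 c$)
$j{\left(k,n \right)} = -5 + \frac{5 n}{4}$ ($j{\left(k,n \right)} = - \frac{\left(-4 + n\right) \left(-7 + 2\right)}{4} = - \frac{\left(-4 + n\right) \left(-5\right)}{4} = - \frac{20 - 5 n}{4} = -5 + \frac{5 n}{4}$)
$j{\left(18,-1 \right)} I{\left(-5,-8 \right)} = \left(-5 + \frac{5}{4} \left(-1\right)\right) \left(\left(-8\right) \left(-5\right)\right) = \left(-5 - \frac{5}{4}\right) 40 = \left(- \frac{25}{4}\right) 40 = -250$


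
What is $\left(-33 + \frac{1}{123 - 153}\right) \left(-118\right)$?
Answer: $\frac{58469}{15} \approx 3897.9$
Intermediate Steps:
$\left(-33 + \frac{1}{123 - 153}\right) \left(-118\right) = \left(-33 + \frac{1}{-30}\right) \left(-118\right) = \left(-33 - \frac{1}{30}\right) \left(-118\right) = \left(- \frac{991}{30}\right) \left(-118\right) = \frac{58469}{15}$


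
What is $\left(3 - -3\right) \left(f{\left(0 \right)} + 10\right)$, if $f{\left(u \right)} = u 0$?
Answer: $60$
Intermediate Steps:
$f{\left(u \right)} = 0$
$\left(3 - -3\right) \left(f{\left(0 \right)} + 10\right) = \left(3 - -3\right) \left(0 + 10\right) = \left(3 + 3\right) 10 = 6 \cdot 10 = 60$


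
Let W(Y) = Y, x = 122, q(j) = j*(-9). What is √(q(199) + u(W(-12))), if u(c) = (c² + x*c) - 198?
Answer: I*√3309 ≈ 57.524*I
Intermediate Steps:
q(j) = -9*j
u(c) = -198 + c² + 122*c (u(c) = (c² + 122*c) - 198 = -198 + c² + 122*c)
√(q(199) + u(W(-12))) = √(-9*199 + (-198 + (-12)² + 122*(-12))) = √(-1791 + (-198 + 144 - 1464)) = √(-1791 - 1518) = √(-3309) = I*√3309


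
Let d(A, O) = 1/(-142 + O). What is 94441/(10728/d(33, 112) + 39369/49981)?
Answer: -4720255621/16085845671 ≈ -0.29344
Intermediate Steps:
94441/(10728/d(33, 112) + 39369/49981) = 94441/(10728/(1/(-142 + 112)) + 39369/49981) = 94441/(10728/(1/(-30)) + 39369*(1/49981)) = 94441/(10728/(-1/30) + 39369/49981) = 94441/(10728*(-30) + 39369/49981) = 94441/(-321840 + 39369/49981) = 94441/(-16085845671/49981) = 94441*(-49981/16085845671) = -4720255621/16085845671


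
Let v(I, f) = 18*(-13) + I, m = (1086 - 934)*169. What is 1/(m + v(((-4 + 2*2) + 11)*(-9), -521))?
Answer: 1/25355 ≈ 3.9440e-5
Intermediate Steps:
m = 25688 (m = 152*169 = 25688)
v(I, f) = -234 + I
1/(m + v(((-4 + 2*2) + 11)*(-9), -521)) = 1/(25688 + (-234 + ((-4 + 2*2) + 11)*(-9))) = 1/(25688 + (-234 + ((-4 + 4) + 11)*(-9))) = 1/(25688 + (-234 + (0 + 11)*(-9))) = 1/(25688 + (-234 + 11*(-9))) = 1/(25688 + (-234 - 99)) = 1/(25688 - 333) = 1/25355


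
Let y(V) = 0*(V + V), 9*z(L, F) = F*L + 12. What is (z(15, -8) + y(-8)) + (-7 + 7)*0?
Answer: -12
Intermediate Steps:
z(L, F) = 4/3 + F*L/9 (z(L, F) = (F*L + 12)/9 = (12 + F*L)/9 = 4/3 + F*L/9)
y(V) = 0 (y(V) = 0*(2*V) = 0)
(z(15, -8) + y(-8)) + (-7 + 7)*0 = ((4/3 + (1/9)*(-8)*15) + 0) + (-7 + 7)*0 = ((4/3 - 40/3) + 0) + 0*0 = (-12 + 0) + 0 = -12 + 0 = -12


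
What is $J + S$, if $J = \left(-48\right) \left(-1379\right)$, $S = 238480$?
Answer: $304672$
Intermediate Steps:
$J = 66192$
$J + S = 66192 + 238480 = 304672$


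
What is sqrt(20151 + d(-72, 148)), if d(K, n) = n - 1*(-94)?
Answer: sqrt(20393) ≈ 142.80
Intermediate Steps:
d(K, n) = 94 + n (d(K, n) = n + 94 = 94 + n)
sqrt(20151 + d(-72, 148)) = sqrt(20151 + (94 + 148)) = sqrt(20151 + 242) = sqrt(20393)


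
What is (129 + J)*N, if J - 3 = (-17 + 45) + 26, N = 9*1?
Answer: 1674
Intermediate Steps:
N = 9
J = 57 (J = 3 + ((-17 + 45) + 26) = 3 + (28 + 26) = 3 + 54 = 57)
(129 + J)*N = (129 + 57)*9 = 186*9 = 1674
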